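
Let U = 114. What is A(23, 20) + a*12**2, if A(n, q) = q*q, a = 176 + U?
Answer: 42160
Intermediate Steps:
a = 290 (a = 176 + 114 = 290)
A(n, q) = q**2
A(23, 20) + a*12**2 = 20**2 + 290*12**2 = 400 + 290*144 = 400 + 41760 = 42160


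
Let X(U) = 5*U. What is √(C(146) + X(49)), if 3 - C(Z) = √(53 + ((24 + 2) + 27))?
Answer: √(248 - √106) ≈ 15.418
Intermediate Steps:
C(Z) = 3 - √106 (C(Z) = 3 - √(53 + ((24 + 2) + 27)) = 3 - √(53 + (26 + 27)) = 3 - √(53 + 53) = 3 - √106)
√(C(146) + X(49)) = √((3 - √106) + 5*49) = √((3 - √106) + 245) = √(248 - √106)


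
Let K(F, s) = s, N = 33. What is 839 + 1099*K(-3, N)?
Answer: 37106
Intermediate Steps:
839 + 1099*K(-3, N) = 839 + 1099*33 = 839 + 36267 = 37106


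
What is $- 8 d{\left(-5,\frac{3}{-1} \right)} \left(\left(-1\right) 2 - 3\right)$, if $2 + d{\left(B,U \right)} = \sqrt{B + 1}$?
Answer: $-80 + 80 i \approx -80.0 + 80.0 i$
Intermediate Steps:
$d{\left(B,U \right)} = -2 + \sqrt{1 + B}$ ($d{\left(B,U \right)} = -2 + \sqrt{B + 1} = -2 + \sqrt{1 + B}$)
$- 8 d{\left(-5,\frac{3}{-1} \right)} \left(\left(-1\right) 2 - 3\right) = - 8 \left(-2 + \sqrt{1 - 5}\right) \left(\left(-1\right) 2 - 3\right) = - 8 \left(-2 + \sqrt{-4}\right) \left(-2 - 3\right) = - 8 \left(-2 + 2 i\right) \left(-5\right) = \left(16 - 16 i\right) \left(-5\right) = -80 + 80 i$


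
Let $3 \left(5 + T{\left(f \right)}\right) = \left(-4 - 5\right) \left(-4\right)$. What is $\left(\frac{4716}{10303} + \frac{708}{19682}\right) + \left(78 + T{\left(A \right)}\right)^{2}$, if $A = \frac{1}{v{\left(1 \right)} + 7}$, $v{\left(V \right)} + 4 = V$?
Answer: $\frac{732605978593}{101391823} \approx 7225.5$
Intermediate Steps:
$v{\left(V \right)} = -4 + V$
$A = \frac{1}{4}$ ($A = \frac{1}{\left(-4 + 1\right) + 7} = \frac{1}{-3 + 7} = \frac{1}{4} \approx 0.25$)
$T{\left(f \right)} = 7$ ($T{\left(f \right)} = -5 + \frac{\left(-4 - 5\right) \left(-4\right)}{3} = -5 + \frac{\left(-9\right) \left(-4\right)}{3} = -5 + \frac{1}{3} \cdot 36 = -5 + 12 = 7$)
$\left(\frac{4716}{10303} + \frac{708}{19682}\right) + \left(78 + T{\left(A \right)}\right)^{2} = \left(\frac{4716}{10303} + \frac{708}{19682}\right) + \left(78 + 7\right)^{2} = \left(4716 \cdot \frac{1}{10303} + 708 \cdot \frac{1}{19682}\right) + 85^{2} = \left(\frac{4716}{10303} + \frac{354}{9841}\right) + 7225 = \frac{50057418}{101391823} + 7225 = \frac{732605978593}{101391823}$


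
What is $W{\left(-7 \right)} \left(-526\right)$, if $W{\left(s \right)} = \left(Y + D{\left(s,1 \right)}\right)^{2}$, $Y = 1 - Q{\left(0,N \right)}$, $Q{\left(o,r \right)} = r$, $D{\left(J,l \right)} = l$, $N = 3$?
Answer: $-526$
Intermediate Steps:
$Y = -2$ ($Y = 1 - 3 = -2$)
$W{\left(s \right)} = 1$ ($W{\left(s \right)} = \left(-2 + 1\right)^{2} = \left(-1\right)^{2} = 1$)
$W{\left(-7 \right)} \left(-526\right) = 1 \left(-526\right) = -526$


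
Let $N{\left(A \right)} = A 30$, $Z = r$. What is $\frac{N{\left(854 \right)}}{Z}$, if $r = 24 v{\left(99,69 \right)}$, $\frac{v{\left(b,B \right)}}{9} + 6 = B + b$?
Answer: $\frac{2135}{2916} \approx 0.73217$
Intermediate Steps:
$v{\left(b,B \right)} = -54 + 9 B + 9 b$ ($v{\left(b,B \right)} = -54 + 9 \left(B + b\right) = -54 + \left(9 B + 9 b\right) = -54 + 9 B + 9 b$)
$r = 34992$ ($r = 24 \left(-54 + 9 \cdot 69 + 9 \cdot 99\right) = 24 \left(-54 + 621 + 891\right) = 24 \cdot 1458 = 34992$)
$Z = 34992$
$N{\left(A \right)} = 30 A$
$\frac{N{\left(854 \right)}}{Z} = \frac{30 \cdot 854}{34992} = 25620 \cdot \frac{1}{34992} = \frac{2135}{2916}$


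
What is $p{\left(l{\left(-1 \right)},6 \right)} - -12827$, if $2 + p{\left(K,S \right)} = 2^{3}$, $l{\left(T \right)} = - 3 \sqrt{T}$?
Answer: $12833$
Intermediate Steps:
$p{\left(K,S \right)} = 6$ ($p{\left(K,S \right)} = -2 + 2^{3} = -2 + 8 = 6$)
$p{\left(l{\left(-1 \right)},6 \right)} - -12827 = 6 - -12827 = 6 + 12827 = 12833$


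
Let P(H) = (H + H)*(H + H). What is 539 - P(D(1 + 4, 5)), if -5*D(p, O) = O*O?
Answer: 439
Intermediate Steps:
D(p, O) = -O**2/5 (D(p, O) = -O*O/5 = -O**2/5)
P(H) = 4*H**2 (P(H) = (2*H)*(2*H) = 4*H**2)
539 - P(D(1 + 4, 5)) = 539 - 4*(-1/5*5**2)**2 = 539 - 4*(-1/5*25)**2 = 539 - 4*(-5)**2 = 539 - 4*25 = 539 - 1*100 = 539 - 100 = 439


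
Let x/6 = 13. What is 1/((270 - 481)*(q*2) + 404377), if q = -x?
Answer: 1/437293 ≈ 2.2868e-6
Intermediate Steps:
x = 78 (x = 6*13 = 78)
q = -78 (q = -1*78 = -78)
1/((270 - 481)*(q*2) + 404377) = 1/((270 - 481)*(-78*2) + 404377) = 1/(-211*(-156) + 404377) = 1/(32916 + 404377) = 1/437293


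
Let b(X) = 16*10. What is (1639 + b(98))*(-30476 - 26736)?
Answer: -102924388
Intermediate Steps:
b(X) = 160
(1639 + b(98))*(-30476 - 26736) = (1639 + 160)*(-30476 - 26736) = 1799*(-57212) = -102924388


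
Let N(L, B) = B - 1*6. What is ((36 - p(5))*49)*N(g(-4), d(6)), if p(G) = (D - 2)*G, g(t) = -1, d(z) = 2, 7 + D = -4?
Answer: -19796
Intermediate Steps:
D = -11 (D = -7 - 4 = -11)
p(G) = -13*G (p(G) = (-11 - 2)*G = -13*G)
N(L, B) = -6 + B (N(L, B) = B - 6 = -6 + B)
((36 - p(5))*49)*N(g(-4), d(6)) = ((36 - (-13)*5)*49)*(-6 + 2) = ((36 - 1*(-65))*49)*(-4) = ((36 + 65)*49)*(-4) = (101*49)*(-4) = 4949*(-4) = -19796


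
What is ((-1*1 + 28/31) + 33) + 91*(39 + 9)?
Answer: 136428/31 ≈ 4400.9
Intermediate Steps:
((-1*1 + 28/31) + 33) + 91*(39 + 9) = ((-1 + 28*(1/31)) + 33) + 91*48 = ((-1 + 28/31) + 33) + 4368 = (-3/31 + 33) + 4368 = 1020/31 + 4368 = 136428/31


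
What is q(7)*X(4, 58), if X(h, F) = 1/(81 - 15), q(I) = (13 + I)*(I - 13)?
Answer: -20/11 ≈ -1.8182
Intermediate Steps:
q(I) = (-13 + I)*(13 + I) (q(I) = (13 + I)*(-13 + I) = (-13 + I)*(13 + I))
X(h, F) = 1/66
q(7)*X(4, 58) = (-169 + 7**2)*(1/66) = (-169 + 49)*(1/66) = -120*1/66 = -20/11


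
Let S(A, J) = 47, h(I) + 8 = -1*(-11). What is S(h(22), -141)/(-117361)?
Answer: -47/117361 ≈ -0.00040047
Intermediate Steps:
h(I) = 3 (h(I) = -8 - 1*(-11) = -8 + 11 = 3)
S(h(22), -141)/(-117361) = 47/(-117361) = 47*(-1/117361) = -47/117361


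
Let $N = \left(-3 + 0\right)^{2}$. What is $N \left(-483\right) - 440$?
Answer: $-4787$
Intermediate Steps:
$N = 9$ ($N = \left(-3\right)^{2} = 9$)
$N \left(-483\right) - 440 = 9 \left(-483\right) - 440 = -4347 - 440 = -4787$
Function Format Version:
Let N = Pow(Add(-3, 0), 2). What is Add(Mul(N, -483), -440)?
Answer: -4787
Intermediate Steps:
N = 9 (N = Pow(-3, 2) = 9)
Add(Mul(N, -483), -440) = Add(Mul(9, -483), -440) = Add(-4347, -440) = -4787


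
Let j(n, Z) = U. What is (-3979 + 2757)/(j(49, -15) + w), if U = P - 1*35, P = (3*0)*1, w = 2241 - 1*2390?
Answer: 611/92 ≈ 6.6413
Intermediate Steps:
w = -149 (w = 2241 - 2390 = -149)
P = 0 (P = 0*1 = 0)
U = -35 (U = 0 - 1*35 = 0 - 35 = -35)
j(n, Z) = -35
(-3979 + 2757)/(j(49, -15) + w) = (-3979 + 2757)/(-35 - 149) = -1222/(-184) = -1222*(-1/184) = 611/92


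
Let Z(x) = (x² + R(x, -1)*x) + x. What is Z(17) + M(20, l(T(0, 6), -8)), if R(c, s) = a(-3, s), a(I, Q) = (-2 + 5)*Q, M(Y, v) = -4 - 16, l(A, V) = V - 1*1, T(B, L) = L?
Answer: 235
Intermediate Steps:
l(A, V) = -1 + V (l(A, V) = V - 1 = -1 + V)
M(Y, v) = -20
a(I, Q) = 3*Q
R(c, s) = 3*s
Z(x) = x² - 2*x (Z(x) = (x² + (3*(-1))*x) + x = (x² - 3*x) + x = x² - 2*x)
Z(17) + M(20, l(T(0, 6), -8)) = 17*(-2 + 17) - 20 = 17*15 - 20 = 255 - 20 = 235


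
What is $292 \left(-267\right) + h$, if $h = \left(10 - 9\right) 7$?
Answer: $-77957$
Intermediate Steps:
$h = 7$ ($h = 1 \cdot 7 = 7$)
$292 \left(-267\right) + h = 292 \left(-267\right) + 7 = -77964 + 7 = -77957$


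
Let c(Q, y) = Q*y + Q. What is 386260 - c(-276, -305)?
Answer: 302356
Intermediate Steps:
c(Q, y) = Q + Q*y
386260 - c(-276, -305) = 386260 - (-276)*(1 - 305) = 386260 - (-276)*(-304) = 386260 - 1*83904 = 386260 - 83904 = 302356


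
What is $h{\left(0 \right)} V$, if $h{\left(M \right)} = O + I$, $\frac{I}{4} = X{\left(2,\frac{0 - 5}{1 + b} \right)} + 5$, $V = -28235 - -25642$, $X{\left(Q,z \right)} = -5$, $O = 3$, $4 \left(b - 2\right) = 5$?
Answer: $-7779$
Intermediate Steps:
$b = \frac{13}{4}$ ($b = 2 + \frac{1}{4} \cdot 5 = 2 + \frac{5}{4} = \frac{13}{4} \approx 3.25$)
$V = -2593$ ($V = -28235 + 25642 = -2593$)
$I = 0$ ($I = 4 \left(-5 + 5\right) = 4 \cdot 0 = 0$)
$h{\left(M \right)} = 3$ ($h{\left(M \right)} = 3 + 0 = 3$)
$h{\left(0 \right)} V = 3 \left(-2593\right) = -7779$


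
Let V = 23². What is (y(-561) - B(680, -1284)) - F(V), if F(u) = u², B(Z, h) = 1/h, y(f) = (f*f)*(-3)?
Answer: -1571621135/1284 ≈ -1.2240e+6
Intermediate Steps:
y(f) = -3*f² (y(f) = f²*(-3) = -3*f²)
V = 529
(y(-561) - B(680, -1284)) - F(V) = (-3*(-561)² - 1/(-1284)) - 1*529² = (-3*314721 - 1*(-1/1284)) - 1*279841 = (-944163 + 1/1284) - 279841 = -1212305291/1284 - 279841 = -1571621135/1284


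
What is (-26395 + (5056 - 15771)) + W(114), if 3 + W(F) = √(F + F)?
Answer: -37113 + 2*√57 ≈ -37098.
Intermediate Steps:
W(F) = -3 + √2*√F (W(F) = -3 + √(F + F) = -3 + √(2*F) = -3 + √2*√F)
(-26395 + (5056 - 15771)) + W(114) = (-26395 + (5056 - 15771)) + (-3 + √2*√114) = (-26395 - 10715) + (-3 + 2*√57) = -37110 + (-3 + 2*√57) = -37113 + 2*√57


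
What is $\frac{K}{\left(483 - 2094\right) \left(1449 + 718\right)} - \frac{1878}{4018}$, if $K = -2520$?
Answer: $- \frac{363669007}{779277037} \approx -0.46667$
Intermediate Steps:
$\frac{K}{\left(483 - 2094\right) \left(1449 + 718\right)} - \frac{1878}{4018} = - \frac{2520}{\left(483 - 2094\right) \left(1449 + 718\right)} - \frac{1878}{4018} = - \frac{2520}{\left(-1611\right) 2167} - \frac{939}{2009} = - \frac{2520}{-3491037} - \frac{939}{2009} = \left(-2520\right) \left(- \frac{1}{3491037}\right) - \frac{939}{2009} = \frac{280}{387893} - \frac{939}{2009} = - \frac{363669007}{779277037}$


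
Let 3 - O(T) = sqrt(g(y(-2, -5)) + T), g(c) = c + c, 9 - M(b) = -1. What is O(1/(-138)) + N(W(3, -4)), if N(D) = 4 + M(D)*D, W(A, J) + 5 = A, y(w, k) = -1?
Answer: -13 - I*sqrt(38226)/138 ≈ -13.0 - 1.4168*I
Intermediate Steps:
M(b) = 10 (M(b) = 9 - 1*(-1) = 9 + 1 = 10)
g(c) = 2*c
W(A, J) = -5 + A
N(D) = 4 + 10*D
O(T) = 3 - sqrt(-2 + T) (O(T) = 3 - sqrt(2*(-1) + T) = 3 - sqrt(-2 + T))
O(1/(-138)) + N(W(3, -4)) = (3 - sqrt(-2 + 1/(-138))) + (4 + 10*(-5 + 3)) = (3 - sqrt(-2 - 1/138)) + (4 + 10*(-2)) = (3 - sqrt(-277/138)) + (4 - 20) = (3 - I*sqrt(38226)/138) - 16 = -13 - I*sqrt(38226)/138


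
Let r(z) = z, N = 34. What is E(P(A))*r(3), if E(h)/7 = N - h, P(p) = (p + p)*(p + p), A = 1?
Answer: 630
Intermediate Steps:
P(p) = 4*p² (P(p) = (2*p)*(2*p) = 4*p²)
E(h) = 238 - 7*h (E(h) = 7*(34 - h) = 238 - 7*h)
E(P(A))*r(3) = (238 - 28*1²)*3 = (238 - 28)*3 = 210*3 = 630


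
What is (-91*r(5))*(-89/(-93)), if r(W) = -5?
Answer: 40495/93 ≈ 435.43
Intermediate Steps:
(-91*r(5))*(-89/(-93)) = (-91*(-5))*(-89/(-93)) = 455*(-89*(-1/93)) = 455*(89/93) = 40495/93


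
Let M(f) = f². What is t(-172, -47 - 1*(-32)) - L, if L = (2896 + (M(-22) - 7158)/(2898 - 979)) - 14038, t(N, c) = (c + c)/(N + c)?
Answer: 3999645734/358853 ≈ 11146.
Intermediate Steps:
t(N, c) = 2*c/(N + c) (t(N, c) = (2*c)/(N + c) = 2*c/(N + c))
L = -21388172/1919 (L = (2896 + ((-22)² - 7158)/(2898 - 979)) - 14038 = (2896 + (484 - 7158)/1919) - 14038 = (2896 - 6674*1/1919) - 14038 = (2896 - 6674/1919) - 14038 = 5550750/1919 - 14038 = -21388172/1919 ≈ -11145.)
t(-172, -47 - 1*(-32)) - L = 2*(-47 - 1*(-32))/(-172 + (-47 - 1*(-32))) - 1*(-21388172/1919) = 2*(-47 + 32)/(-172 + (-47 + 32)) + 21388172/1919 = 2*(-15)/(-172 - 15) + 21388172/1919 = 2*(-15)/(-187) + 21388172/1919 = 2*(-15)*(-1/187) + 21388172/1919 = 30/187 + 21388172/1919 = 3999645734/358853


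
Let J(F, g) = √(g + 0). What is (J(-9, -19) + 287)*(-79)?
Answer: -22673 - 79*I*√19 ≈ -22673.0 - 344.35*I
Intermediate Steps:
J(F, g) = √g
(J(-9, -19) + 287)*(-79) = (√(-19) + 287)*(-79) = (I*√19 + 287)*(-79) = (287 + I*√19)*(-79) = -22673 - 79*I*√19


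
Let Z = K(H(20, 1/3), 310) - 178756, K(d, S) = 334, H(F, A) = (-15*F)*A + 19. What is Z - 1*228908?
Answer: -407330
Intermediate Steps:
H(F, A) = 19 - 15*A*F (H(F, A) = -15*A*F + 19 = 19 - 15*A*F)
Z = -178422 (Z = 334 - 178756 = -178422)
Z - 1*228908 = -178422 - 1*228908 = -178422 - 228908 = -407330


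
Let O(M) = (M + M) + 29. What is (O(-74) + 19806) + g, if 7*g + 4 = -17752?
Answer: 120053/7 ≈ 17150.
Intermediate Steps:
O(M) = 29 + 2*M (O(M) = 2*M + 29 = 29 + 2*M)
g = -17756/7 (g = -4/7 + (⅐)*(-17752) = -4/7 - 2536 = -17756/7 ≈ -2536.6)
(O(-74) + 19806) + g = ((29 + 2*(-74)) + 19806) - 17756/7 = ((29 - 148) + 19806) - 17756/7 = (-119 + 19806) - 17756/7 = 19687 - 17756/7 = 120053/7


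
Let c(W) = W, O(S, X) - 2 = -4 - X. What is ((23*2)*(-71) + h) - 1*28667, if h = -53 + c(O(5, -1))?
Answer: -31987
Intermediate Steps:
O(S, X) = -2 - X (O(S, X) = 2 + (-4 - X) = -2 - X)
h = -54 (h = -53 + (-2 - 1*(-1)) = -53 + (-2 + 1) = -53 - 1 = -54)
((23*2)*(-71) + h) - 1*28667 = ((23*2)*(-71) - 54) - 1*28667 = (46*(-71) - 54) - 28667 = (-3266 - 54) - 28667 = -3320 - 28667 = -31987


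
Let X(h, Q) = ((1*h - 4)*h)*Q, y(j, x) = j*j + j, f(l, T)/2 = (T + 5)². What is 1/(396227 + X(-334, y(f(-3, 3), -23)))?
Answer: 1/1864468931 ≈ 5.3635e-10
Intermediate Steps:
f(l, T) = 2*(5 + T)² (f(l, T) = 2*(T + 5)² = 2*(5 + T)²)
y(j, x) = j + j² (y(j, x) = j² + j = j + j²)
X(h, Q) = Q*h*(-4 + h) (X(h, Q) = ((h - 4)*h)*Q = ((-4 + h)*h)*Q = (h*(-4 + h))*Q = Q*h*(-4 + h))
1/(396227 + X(-334, y(f(-3, 3), -23))) = 1/(396227 + ((2*(5 + 3)²)*(1 + 2*(5 + 3)²))*(-334)*(-4 - 334)) = 1/(396227 + ((2*8²)*(1 + 2*8²))*(-334)*(-338)) = 1/(396227 + ((2*64)*(1 + 2*64))*(-334)*(-338)) = 1/(396227 + (128*(1 + 128))*(-334)*(-338)) = 1/(396227 + (128*129)*(-334)*(-338)) = 1/(396227 + 16512*(-334)*(-338)) = 1/(396227 + 1864072704) = 1/1864468931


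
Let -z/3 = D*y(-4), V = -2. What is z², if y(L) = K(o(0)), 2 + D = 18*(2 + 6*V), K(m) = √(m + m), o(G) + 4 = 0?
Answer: -2384928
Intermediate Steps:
o(G) = -4 (o(G) = -4 + 0 = -4)
K(m) = √2*√m (K(m) = √(2*m) = √2*√m)
D = -182 (D = -2 + 18*(2 + 6*(-2)) = -2 + 18*(2 - 12) = -2 + 18*(-10) = -2 - 180 = -182)
y(L) = 2*I*√2 (y(L) = √2*√(-4) = √2*(2*I) = 2*I*√2)
z = 1092*I*√2 (z = -(-546)*2*I*√2 = -(-1092)*I*√2 = 1092*I*√2 ≈ 1544.3*I)
z² = (1092*I*√2)² = -2384928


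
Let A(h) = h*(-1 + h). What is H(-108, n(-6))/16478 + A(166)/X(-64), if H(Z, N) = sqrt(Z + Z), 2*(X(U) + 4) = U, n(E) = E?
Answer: -4565/6 + 3*I*sqrt(6)/8239 ≈ -760.83 + 0.00089191*I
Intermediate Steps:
X(U) = -4 + U/2
H(Z, N) = sqrt(2)*sqrt(Z) (H(Z, N) = sqrt(2*Z) = sqrt(2)*sqrt(Z))
H(-108, n(-6))/16478 + A(166)/X(-64) = (sqrt(2)*sqrt(-108))/16478 + (166*(-1 + 166))/(-4 + (1/2)*(-64)) = (sqrt(2)*(6*I*sqrt(3)))*(1/16478) + (166*165)/(-4 - 32) = (6*I*sqrt(6))*(1/16478) + 27390/(-36) = 3*I*sqrt(6)/8239 + 27390*(-1/36) = 3*I*sqrt(6)/8239 - 4565/6 = -4565/6 + 3*I*sqrt(6)/8239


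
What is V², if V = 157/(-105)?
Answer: 24649/11025 ≈ 2.2357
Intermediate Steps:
V = -157/105 (V = 157*(-1/105) = -157/105 ≈ -1.4952)
V² = (-157/105)² = 24649/11025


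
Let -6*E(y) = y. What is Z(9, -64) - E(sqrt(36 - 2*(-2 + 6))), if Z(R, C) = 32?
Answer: 32 + sqrt(7)/3 ≈ 32.882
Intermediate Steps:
E(y) = -y/6
Z(9, -64) - E(sqrt(36 - 2*(-2 + 6))) = 32 - (-1)*sqrt(36 - 2*(-2 + 6))/6 = 32 - (-1)*sqrt(36 - 2*4)/6 = 32 - (-1)*sqrt(36 - 8)/6 = 32 - (-1)*sqrt(28)/6 = 32 - (-1)*2*sqrt(7)/6 = 32 - (-1)*sqrt(7)/3 = 32 + sqrt(7)/3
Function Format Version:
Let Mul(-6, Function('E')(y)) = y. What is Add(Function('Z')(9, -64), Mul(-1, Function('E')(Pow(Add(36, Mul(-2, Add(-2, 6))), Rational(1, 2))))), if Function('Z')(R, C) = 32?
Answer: Add(32, Mul(Rational(1, 3), Pow(7, Rational(1, 2)))) ≈ 32.882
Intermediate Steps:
Function('E')(y) = Mul(Rational(-1, 6), y)
Add(Function('Z')(9, -64), Mul(-1, Function('E')(Pow(Add(36, Mul(-2, Add(-2, 6))), Rational(1, 2))))) = Add(32, Mul(-1, Mul(Rational(-1, 6), Pow(Add(36, Mul(-2, Add(-2, 6))), Rational(1, 2))))) = Add(32, Mul(-1, Mul(Rational(-1, 6), Pow(Add(36, Mul(-2, 4)), Rational(1, 2))))) = Add(32, Mul(-1, Mul(Rational(-1, 6), Pow(Add(36, -8), Rational(1, 2))))) = Add(32, Mul(-1, Mul(Rational(-1, 6), Pow(28, Rational(1, 2))))) = Add(32, Mul(-1, Mul(Rational(-1, 6), Mul(2, Pow(7, Rational(1, 2)))))) = Add(32, Mul(-1, Mul(Rational(-1, 3), Pow(7, Rational(1, 2))))) = Add(32, Mul(Rational(1, 3), Pow(7, Rational(1, 2))))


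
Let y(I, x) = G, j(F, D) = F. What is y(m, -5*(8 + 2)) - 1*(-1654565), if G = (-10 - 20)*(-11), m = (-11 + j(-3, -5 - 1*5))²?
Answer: 1654895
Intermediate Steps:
m = 196 (m = (-11 - 3)² = (-14)² = 196)
G = 330 (G = -30*(-11) = 330)
y(I, x) = 330
y(m, -5*(8 + 2)) - 1*(-1654565) = 330 - 1*(-1654565) = 330 + 1654565 = 1654895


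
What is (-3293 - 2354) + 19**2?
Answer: -5286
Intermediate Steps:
(-3293 - 2354) + 19**2 = -5647 + 361 = -5286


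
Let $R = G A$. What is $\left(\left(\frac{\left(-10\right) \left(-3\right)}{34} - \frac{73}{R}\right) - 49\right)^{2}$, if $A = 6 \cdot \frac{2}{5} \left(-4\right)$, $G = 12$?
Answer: $\frac{216190591369}{95883264} \approx 2254.7$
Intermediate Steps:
$A = - \frac{48}{5}$ ($A = 6 \cdot 2 \cdot \frac{1}{5} \left(-4\right) = 6 \cdot \frac{2}{5} \left(-4\right) = \frac{12}{5} \left(-4\right) = - \frac{48}{5} \approx -9.6$)
$R = - \frac{576}{5}$ ($R = 12 \left(- \frac{48}{5}\right) = - \frac{576}{5} \approx -115.2$)
$\left(\left(\frac{\left(-10\right) \left(-3\right)}{34} - \frac{73}{R}\right) - 49\right)^{2} = \left(\left(\frac{\left(-10\right) \left(-3\right)}{34} - \frac{73}{- \frac{576}{5}}\right) - 49\right)^{2} = \left(\left(30 \cdot \frac{1}{34} - - \frac{365}{576}\right) - 49\right)^{2} = \left(\left(\frac{15}{17} + \frac{365}{576}\right) - 49\right)^{2} = \left(\frac{14845}{9792} - 49\right)^{2} = \left(- \frac{464963}{9792}\right)^{2} = \frac{216190591369}{95883264}$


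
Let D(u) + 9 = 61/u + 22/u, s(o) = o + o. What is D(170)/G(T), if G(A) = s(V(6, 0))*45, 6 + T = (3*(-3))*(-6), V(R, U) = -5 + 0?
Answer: 1447/76500 ≈ 0.018915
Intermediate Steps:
V(R, U) = -5
s(o) = 2*o
D(u) = -9 + 83/u (D(u) = -9 + (61/u + 22/u) = -9 + 83/u)
T = 48 (T = -6 + (3*(-3))*(-6) = -6 - 9*(-6) = -6 + 54 = 48)
G(A) = -450 (G(A) = (2*(-5))*45 = -10*45 = -450)
D(170)/G(T) = (-9 + 83/170)/(-450) = (-9 + 83*(1/170))*(-1/450) = (-9 + 83/170)*(-1/450) = -1447/170*(-1/450) = 1447/76500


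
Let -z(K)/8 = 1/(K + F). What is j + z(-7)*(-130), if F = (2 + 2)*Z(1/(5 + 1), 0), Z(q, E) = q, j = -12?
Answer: -3348/19 ≈ -176.21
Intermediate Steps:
F = 2/3 (F = (2 + 2)/(5 + 1) = 4/6 = 4*(1/6) = 2/3 ≈ 0.66667)
z(K) = -8/(2/3 + K) (z(K) = -8/(K + 2/3) = -8/(2/3 + K))
j + z(-7)*(-130) = -12 - 24/(2 + 3*(-7))*(-130) = -12 - 24/(2 - 21)*(-130) = -12 - 24/(-19)*(-130) = -12 - 24*(-1/19)*(-130) = -12 + (24/19)*(-130) = -12 - 3120/19 = -3348/19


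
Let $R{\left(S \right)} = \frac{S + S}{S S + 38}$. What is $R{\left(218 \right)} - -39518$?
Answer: $\frac{939777776}{23781} \approx 39518.0$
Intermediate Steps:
$R{\left(S \right)} = \frac{2 S}{38 + S^{2}}$ ($R{\left(S \right)} = \frac{2 S}{S^{2} + 38} = \frac{2 S}{38 + S^{2}}$)
$R{\left(218 \right)} - -39518 = 2 \cdot 218 \frac{1}{38 + 218^{2}} - -39518 = 2 \cdot 218 \frac{1}{38 + 47524} + 39518 = 2 \cdot 218 \cdot \frac{1}{47562} + 39518 = \frac{218}{23781} + 39518 = \frac{939777776}{23781}$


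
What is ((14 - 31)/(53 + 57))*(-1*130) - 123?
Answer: -1132/11 ≈ -102.91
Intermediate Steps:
((14 - 31)/(53 + 57))*(-1*130) - 123 = -17/110*(-130) - 123 = 221/11 - 123 = -1132/11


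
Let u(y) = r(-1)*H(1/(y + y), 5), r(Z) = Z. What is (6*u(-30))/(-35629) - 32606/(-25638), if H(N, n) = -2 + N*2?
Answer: 2903515976/2283640755 ≈ 1.2714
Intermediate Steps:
H(N, n) = -2 + 2*N
u(y) = 2 - 1/y (u(y) = -(-2 + 2/(y + y)) = -(-2 + 2/((2*y))) = -(-2 + 2*(1/(2*y))) = -(-2 + 1/y) = 2 - 1/y)
(6*u(-30))/(-35629) - 32606/(-25638) = (6*(2 - 1/(-30)))/(-35629) - 32606/(-25638) = (6*(2 - 1*(-1/30)))*(-1/35629) - 32606*(-1/25638) = (6*(2 + 1/30))*(-1/35629) + 16303/12819 = (6*(61/30))*(-1/35629) + 16303/12819 = (61/5)*(-1/35629) + 16303/12819 = -61/178145 + 16303/12819 = 2903515976/2283640755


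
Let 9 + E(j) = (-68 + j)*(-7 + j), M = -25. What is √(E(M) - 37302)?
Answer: 3*I*√3815 ≈ 185.3*I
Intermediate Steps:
E(j) = -9 + (-68 + j)*(-7 + j)
√(E(M) - 37302) = √((467 + (-25)² - 75*(-25)) - 37302) = √((467 + 625 + 1875) - 37302) = √(2967 - 37302) = √(-34335) = 3*I*√3815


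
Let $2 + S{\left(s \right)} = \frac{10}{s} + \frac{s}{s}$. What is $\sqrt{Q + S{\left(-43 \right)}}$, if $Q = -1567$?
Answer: $\frac{i \sqrt{2899662}}{43} \approx 39.601 i$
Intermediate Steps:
$S{\left(s \right)} = -1 + \frac{10}{s}$ ($S{\left(s \right)} = -2 + \left(\frac{10}{s} + \frac{s}{s}\right) = -2 + \left(\frac{10}{s} + 1\right) = -2 + \left(1 + \frac{10}{s}\right) = -1 + \frac{10}{s}$)
$\sqrt{Q + S{\left(-43 \right)}} = \sqrt{-1567 + \frac{10 - -43}{-43}} = \sqrt{-1567 - \frac{10 + 43}{43}} = \sqrt{-1567 - \frac{53}{43}} = \sqrt{- \frac{67434}{43}} = \frac{i \sqrt{2899662}}{43}$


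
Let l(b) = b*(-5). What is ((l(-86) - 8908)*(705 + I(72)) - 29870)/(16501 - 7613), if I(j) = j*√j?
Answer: -1501715/2222 - 457812*√2/1111 ≈ -1258.6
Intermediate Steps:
I(j) = j^(3/2)
l(b) = -5*b
((l(-86) - 8908)*(705 + I(72)) - 29870)/(16501 - 7613) = ((-5*(-86) - 8908)*(705 + 72^(3/2)) - 29870)/(16501 - 7613) = ((430 - 8908)*(705 + 432*√2) - 29870)/8888 = (-8478*(705 + 432*√2) - 29870)*(1/8888) = ((-5976990 - 3662496*√2) - 29870)*(1/8888) = (-6006860 - 3662496*√2)*(1/8888) = -1501715/2222 - 457812*√2/1111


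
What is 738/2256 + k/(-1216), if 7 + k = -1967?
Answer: 55737/28576 ≈ 1.9505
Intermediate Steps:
k = -1974 (k = -7 - 1967 = -1974)
738/2256 + k/(-1216) = 738/2256 - 1974/(-1216) = 738*(1/2256) - 1974*(-1/1216) = 123/376 + 987/608 = 55737/28576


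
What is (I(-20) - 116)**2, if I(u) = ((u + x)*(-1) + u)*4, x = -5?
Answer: 9216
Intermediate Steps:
I(u) = 20 (I(u) = ((u - 5)*(-1) + u)*4 = ((-5 + u)*(-1) + u)*4 = ((5 - u) + u)*4 = 5*4 = 20)
(I(-20) - 116)**2 = (20 - 116)**2 = (-96)**2 = 9216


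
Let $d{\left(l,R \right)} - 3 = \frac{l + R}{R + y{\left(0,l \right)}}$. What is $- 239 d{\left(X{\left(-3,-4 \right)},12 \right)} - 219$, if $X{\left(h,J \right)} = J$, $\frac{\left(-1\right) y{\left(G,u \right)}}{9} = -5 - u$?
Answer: $- \frac{21568}{21} \approx -1027.0$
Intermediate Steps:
$y{\left(G,u \right)} = 45 + 9 u$ ($y{\left(G,u \right)} = - 9 \left(-5 - u\right) = 45 + 9 u$)
$d{\left(l,R \right)} = 3 + \frac{R + l}{45 + R + 9 l}$ ($d{\left(l,R \right)} = 3 + \frac{l + R}{R + \left(45 + 9 l\right)} = 3 + \frac{R + l}{45 + R + 9 l}$)
$- 239 d{\left(X{\left(-3,-4 \right)},12 \right)} - 219 = - 239 \frac{135 + 4 \cdot 12 + 28 \left(-4\right)}{45 + 12 + 9 \left(-4\right)} - 219 = - 239 \frac{135 + 48 - 112}{45 + 12 - 36} - 219 = - 239 \cdot \frac{1}{21} \cdot 71 - 219 = \left(-239\right) \frac{71}{21} - 219 = - \frac{16969}{21} - 219 = - \frac{21568}{21}$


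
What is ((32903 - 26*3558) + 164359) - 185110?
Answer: -80356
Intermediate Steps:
((32903 - 26*3558) + 164359) - 185110 = ((32903 - 1*92508) + 164359) - 185110 = ((32903 - 92508) + 164359) - 185110 = (-59605 + 164359) - 185110 = 104754 - 185110 = -80356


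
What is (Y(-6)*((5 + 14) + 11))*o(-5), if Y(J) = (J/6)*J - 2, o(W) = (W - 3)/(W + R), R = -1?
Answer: 160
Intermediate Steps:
o(W) = (-3 + W)/(-1 + W) (o(W) = (W - 3)/(W - 1) = (-3 + W)/(-1 + W))
Y(J) = -2 + J²/6 (Y(J) = (J*(⅙))*J - 2 = (J/6)*J - 2 = J²/6 - 2 = -2 + J²/6)
(Y(-6)*((5 + 14) + 11))*o(-5) = ((-2 + (⅙)*(-6)²)*((5 + 14) + 11))*((-3 - 5)/(-1 - 5)) = ((-2 + (⅙)*36)*(19 + 11))*(-8/(-6)) = ((-2 + 6)*30)*(-⅙*(-8)) = (4*30)*(4/3) = 120*(4/3) = 160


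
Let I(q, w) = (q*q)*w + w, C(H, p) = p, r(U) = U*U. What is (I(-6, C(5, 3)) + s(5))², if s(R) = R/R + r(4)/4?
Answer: 13456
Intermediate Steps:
r(U) = U²
s(R) = 5 (s(R) = R/R + 4²/4 = 1 + 16*(¼) = 1 + 4 = 5)
I(q, w) = w + w*q² (I(q, w) = q²*w + w = w*q² + w = w + w*q²)
(I(-6, C(5, 3)) + s(5))² = (3*(1 + (-6)²) + 5)² = (3*(1 + 36) + 5)² = (3*37 + 5)² = (111 + 5)² = 116² = 13456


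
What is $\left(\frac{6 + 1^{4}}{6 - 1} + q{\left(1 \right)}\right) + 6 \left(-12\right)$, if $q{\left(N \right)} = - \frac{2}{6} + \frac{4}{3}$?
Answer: $- \frac{348}{5} \approx -69.6$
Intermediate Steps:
$q{\left(N \right)} = 1$ ($q{\left(N \right)} = \left(-2\right) \frac{1}{6} + 4 \cdot \frac{1}{3} = - \frac{1}{3} + \frac{4}{3} = 1$)
$\left(\frac{6 + 1^{4}}{6 - 1} + q{\left(1 \right)}\right) + 6 \left(-12\right) = \left(\frac{6 + 1^{4}}{6 - 1} + 1\right) + 6 \left(-12\right) = \left(\frac{6 + 1}{5} + 1\right) - 72 = \left(7 \cdot \frac{1}{5} + 1\right) - 72 = \left(\frac{7}{5} + 1\right) - 72 = \frac{12}{5} - 72 = - \frac{348}{5}$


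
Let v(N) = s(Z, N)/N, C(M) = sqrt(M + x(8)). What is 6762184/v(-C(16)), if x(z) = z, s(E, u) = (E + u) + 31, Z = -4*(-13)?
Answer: -162292416/6865 - 1122522544*sqrt(6)/6865 ≈ -4.2417e+5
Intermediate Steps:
Z = 52
s(E, u) = 31 + E + u
C(M) = sqrt(8 + M) (C(M) = sqrt(M + 8) = sqrt(8 + M))
v(N) = (83 + N)/N (v(N) = (31 + 52 + N)/N = (83 + N)/N)
6762184/v(-C(16)) = 6762184/(((83 - sqrt(8 + 16))/((-sqrt(8 + 16))))) = 6762184/(((83 - sqrt(24))/((-sqrt(24))))) = 6762184/(((83 - 2*sqrt(6))/((-2*sqrt(6))))) = 6762184/(((-sqrt(6)/12)*(83 - 2*sqrt(6)))) = 6762184/((-sqrt(6)*(83 - 2*sqrt(6))/12)) = 6762184*(-2*sqrt(6)/(83 - 2*sqrt(6))) = -13524368*sqrt(6)/(83 - 2*sqrt(6))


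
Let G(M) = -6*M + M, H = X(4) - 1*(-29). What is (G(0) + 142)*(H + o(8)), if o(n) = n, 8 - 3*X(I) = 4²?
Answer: 14626/3 ≈ 4875.3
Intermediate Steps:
X(I) = -8/3 (X(I) = 8/3 - ⅓*4² = 8/3 - ⅓*16 = 8/3 - 16/3 = -8/3)
H = 79/3 (H = -8/3 - 1*(-29) = -8/3 + 29 = 79/3 ≈ 26.333)
G(M) = -5*M
(G(0) + 142)*(H + o(8)) = (-5*0 + 142)*(79/3 + 8) = (0 + 142)*(103/3) = 142*(103/3) = 14626/3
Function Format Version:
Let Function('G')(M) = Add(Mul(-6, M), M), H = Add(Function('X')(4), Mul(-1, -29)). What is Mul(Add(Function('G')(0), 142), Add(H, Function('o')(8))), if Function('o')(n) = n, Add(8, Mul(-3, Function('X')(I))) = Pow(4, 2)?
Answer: Rational(14626, 3) ≈ 4875.3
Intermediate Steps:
Function('X')(I) = Rational(-8, 3) (Function('X')(I) = Add(Rational(8, 3), Mul(Rational(-1, 3), Pow(4, 2))) = Add(Rational(8, 3), Mul(Rational(-1, 3), 16)) = Add(Rational(8, 3), Rational(-16, 3)) = Rational(-8, 3))
H = Rational(79, 3) (H = Add(Rational(-8, 3), Mul(-1, -29)) = Add(Rational(-8, 3), 29) = Rational(79, 3) ≈ 26.333)
Function('G')(M) = Mul(-5, M)
Mul(Add(Function('G')(0), 142), Add(H, Function('o')(8))) = Mul(Add(Mul(-5, 0), 142), Add(Rational(79, 3), 8)) = Mul(Add(0, 142), Rational(103, 3)) = Mul(142, Rational(103, 3)) = Rational(14626, 3)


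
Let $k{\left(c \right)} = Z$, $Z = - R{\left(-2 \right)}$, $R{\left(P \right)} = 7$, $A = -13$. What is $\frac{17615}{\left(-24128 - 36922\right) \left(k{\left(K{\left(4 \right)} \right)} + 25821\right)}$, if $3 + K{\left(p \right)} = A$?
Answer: $- \frac{3523}{315188940} \approx -1.1177 \cdot 10^{-5}$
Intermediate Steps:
$Z = -7$ ($Z = \left(-1\right) 7 = -7$)
$K{\left(p \right)} = -16$ ($K{\left(p \right)} = -3 - 13 = -16$)
$k{\left(c \right)} = -7$
$\frac{17615}{\left(-24128 - 36922\right) \left(k{\left(K{\left(4 \right)} \right)} + 25821\right)} = \frac{17615}{\left(-24128 - 36922\right) \left(-7 + 25821\right)} = \frac{17615}{\left(-61050\right) 25814} = \frac{17615}{-1575944700} = 17615 \left(- \frac{1}{1575944700}\right) = - \frac{3523}{315188940}$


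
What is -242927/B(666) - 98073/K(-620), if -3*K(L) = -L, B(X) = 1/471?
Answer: -70939248321/620 ≈ -1.1442e+8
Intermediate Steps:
B(X) = 1/471
K(L) = L/3 (K(L) = -(-1)*L/3 = L/3)
-242927/B(666) - 98073/K(-620) = -242927/1/471 - 98073/((⅓)*(-620)) = -242927*471 - 98073/(-620/3) = -114418617 - 98073*(-3/620) = -114418617 + 294219/620 = -70939248321/620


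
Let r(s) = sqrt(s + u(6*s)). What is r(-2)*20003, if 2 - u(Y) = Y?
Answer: 40006*sqrt(3) ≈ 69292.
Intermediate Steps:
u(Y) = 2 - Y
r(s) = sqrt(2 - 5*s) (r(s) = sqrt(s + (2 - 6*s)) = sqrt(2 - 5*s))
r(-2)*20003 = sqrt(2 - 5*(-2))*20003 = sqrt(2 + 10)*20003 = sqrt(12)*20003 = (2*sqrt(3))*20003 = 40006*sqrt(3)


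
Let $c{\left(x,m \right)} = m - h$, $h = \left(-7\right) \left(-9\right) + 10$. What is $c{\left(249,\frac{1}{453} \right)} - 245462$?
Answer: $- \frac{111227354}{453} \approx -2.4554 \cdot 10^{5}$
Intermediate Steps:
$h = 73$ ($h = 63 + 10 = 73$)
$c{\left(x,m \right)} = -73 + m$ ($c{\left(x,m \right)} = m - 73 = -73 + m$)
$c{\left(249,\frac{1}{453} \right)} - 245462 = \left(-73 + \frac{1}{453}\right) - 245462 = - \frac{33068}{453} - 245462 = - \frac{111227354}{453}$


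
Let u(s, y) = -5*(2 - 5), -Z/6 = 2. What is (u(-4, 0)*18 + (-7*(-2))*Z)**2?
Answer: 10404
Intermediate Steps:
Z = -12 (Z = -6*2 = -12)
u(s, y) = 15 (u(s, y) = -5*(-3) = 15)
(u(-4, 0)*18 + (-7*(-2))*Z)**2 = (15*18 - 7*(-2)*(-12))**2 = (270 + 14*(-12))**2 = (270 - 168)**2 = 102**2 = 10404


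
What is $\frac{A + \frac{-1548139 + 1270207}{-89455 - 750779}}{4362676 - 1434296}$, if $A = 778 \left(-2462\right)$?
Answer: $- \frac{134117847841}{205043703410} \approx -0.65409$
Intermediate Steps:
$A = -1915436$
$\frac{A + \frac{-1548139 + 1270207}{-89455 - 750779}}{4362676 - 1434296} = \frac{-1915436 + \frac{-1548139 + 1270207}{-89455 - 750779}}{4362676 - 1434296} = \frac{-1915436 - \frac{277932}{-840234}}{2928380} = \left(-1915436 - - \frac{46322}{140039}\right) \frac{1}{2928380} = \left(-1915436 + \frac{46322}{140039}\right) \frac{1}{2928380} = \left(- \frac{268235695682}{140039}\right) \frac{1}{2928380} = - \frac{134117847841}{205043703410}$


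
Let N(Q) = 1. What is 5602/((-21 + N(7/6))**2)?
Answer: 2801/200 ≈ 14.005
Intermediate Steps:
5602/((-21 + N(7/6))**2) = 5602/((-21 + 1)**2) = 5602/((-20)**2) = 5602/400 = 5602*(1/400) = 2801/200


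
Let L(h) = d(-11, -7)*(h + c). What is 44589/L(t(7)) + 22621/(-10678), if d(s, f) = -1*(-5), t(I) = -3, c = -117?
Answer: -81615657/1067800 ≈ -76.433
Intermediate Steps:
d(s, f) = 5
L(h) = -585 + 5*h (L(h) = 5*(h - 117) = 5*(-117 + h) = -585 + 5*h)
44589/L(t(7)) + 22621/(-10678) = 44589/(-585 + 5*(-3)) + 22621/(-10678) = 44589/(-585 - 15) + 22621*(-1/10678) = 44589/(-600) - 22621/10678 = 44589*(-1/600) - 22621/10678 = -14863/200 - 22621/10678 = -81615657/1067800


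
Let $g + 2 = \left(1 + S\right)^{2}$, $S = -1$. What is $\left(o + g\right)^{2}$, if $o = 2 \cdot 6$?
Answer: $100$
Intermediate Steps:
$g = -2$ ($g = -2 + \left(1 - 1\right)^{2} = -2 + 0^{2} = -2 + 0 = -2$)
$o = 12$
$\left(o + g\right)^{2} = \left(12 - 2\right)^{2} = 10^{2} = 100$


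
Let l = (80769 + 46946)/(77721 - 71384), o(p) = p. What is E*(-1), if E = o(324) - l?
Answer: -1925473/6337 ≈ -303.85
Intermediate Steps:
l = 127715/6337 ≈ 20.154
E = 1925473/6337 (E = 324 - 1*127715/6337 = 324 - 127715/6337 = 1925473/6337 ≈ 303.85)
E*(-1) = (1925473/6337)*(-1) = -1925473/6337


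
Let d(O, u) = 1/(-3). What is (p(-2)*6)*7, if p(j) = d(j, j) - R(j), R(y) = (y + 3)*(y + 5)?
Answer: -140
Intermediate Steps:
d(O, u) = -1/3
R(y) = (3 + y)*(5 + y)
p(j) = -46/3 - j**2 - 8*j (p(j) = -1/3 - (15 + j**2 + 8*j) = -1/3 + (-15 - j**2 - 8*j) = -46/3 - j**2 - 8*j)
(p(-2)*6)*7 = ((-46/3 - 1*(-2)**2 - 8*(-2))*6)*7 = ((-46/3 - 1*4 + 16)*6)*7 = ((-46/3 - 4 + 16)*6)*7 = -10/3*6*7 = -20*7 = -140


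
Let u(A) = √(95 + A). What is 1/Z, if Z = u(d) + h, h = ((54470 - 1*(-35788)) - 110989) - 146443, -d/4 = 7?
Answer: -167174/27947146209 - √67/27947146209 ≈ -5.9821e-6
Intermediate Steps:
d = -28 (d = -4*7 = -28)
h = -167174 (h = ((54470 + 35788) - 110989) - 146443 = (90258 - 110989) - 146443 = -20731 - 146443 = -167174)
Z = -167174 + √67 (Z = √(95 - 28) - 167174 = √67 - 167174 = -167174 + √67 ≈ -1.6717e+5)
1/Z = 1/(-167174 + √67)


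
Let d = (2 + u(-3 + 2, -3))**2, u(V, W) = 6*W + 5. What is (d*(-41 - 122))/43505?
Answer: -1793/3955 ≈ -0.45335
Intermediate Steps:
u(V, W) = 5 + 6*W
d = 121 (d = (2 + (5 + 6*(-3)))**2 = (2 + (5 - 18))**2 = (2 - 13)**2 = (-11)**2 = 121)
(d*(-41 - 122))/43505 = (121*(-41 - 122))/43505 = (121*(-163))*(1/43505) = -19723*1/43505 = -1793/3955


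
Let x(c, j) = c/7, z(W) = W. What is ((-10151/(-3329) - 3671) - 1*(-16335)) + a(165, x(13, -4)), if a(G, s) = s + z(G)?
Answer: 299068521/23303 ≈ 12834.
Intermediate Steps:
x(c, j) = c/7 (x(c, j) = c*(1/7) = c/7)
a(G, s) = G + s (a(G, s) = s + G = G + s)
((-10151/(-3329) - 3671) - 1*(-16335)) + a(165, x(13, -4)) = ((-10151/(-3329) - 3671) - 1*(-16335)) + (165 + (1/7)*13) = ((-10151*(-1/3329) - 3671) + 16335) + (165 + 13/7) = ((10151/3329 - 3671) + 16335) + 1168/7 = (-12210608/3329 + 16335) + 1168/7 = 42168607/3329 + 1168/7 = 299068521/23303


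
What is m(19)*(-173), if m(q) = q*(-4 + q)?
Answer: -49305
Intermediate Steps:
m(19)*(-173) = (19*(-4 + 19))*(-173) = (19*15)*(-173) = 285*(-173) = -49305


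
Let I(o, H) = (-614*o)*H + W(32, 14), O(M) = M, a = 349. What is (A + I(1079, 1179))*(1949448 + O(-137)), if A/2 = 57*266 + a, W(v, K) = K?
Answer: -1522535746322318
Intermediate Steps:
A = 31022 (A = 2*(57*266 + 349) = 2*(15162 + 349) = 2*15511 = 31022)
I(o, H) = 14 - 614*H*o (I(o, H) = (-614*o)*H + 14 = -614*H*o + 14 = 14 - 614*H*o)
(A + I(1079, 1179))*(1949448 + O(-137)) = (31022 + (14 - 614*1179*1079))*(1949448 - 137) = (31022 + (14 - 781094574))*1949311 = (31022 - 781094560)*1949311 = -781063538*1949311 = -1522535746322318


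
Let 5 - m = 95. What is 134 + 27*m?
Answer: -2296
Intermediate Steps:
m = -90 (m = 5 - 1*95 = 5 - 95 = -90)
134 + 27*m = 134 + 27*(-90) = 134 - 2430 = -2296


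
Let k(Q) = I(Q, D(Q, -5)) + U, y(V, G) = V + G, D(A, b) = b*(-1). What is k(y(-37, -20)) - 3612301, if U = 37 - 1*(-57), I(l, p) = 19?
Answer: -3612188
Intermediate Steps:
D(A, b) = -b
y(V, G) = G + V
U = 94 (U = 37 + 57 = 94)
k(Q) = 113 (k(Q) = 19 + 94 = 113)
k(y(-37, -20)) - 3612301 = 113 - 3612301 = -3612188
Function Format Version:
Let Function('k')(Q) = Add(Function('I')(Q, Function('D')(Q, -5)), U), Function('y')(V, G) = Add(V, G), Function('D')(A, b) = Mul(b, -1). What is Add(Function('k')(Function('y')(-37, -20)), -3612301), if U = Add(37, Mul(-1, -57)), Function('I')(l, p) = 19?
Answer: -3612188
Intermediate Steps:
Function('D')(A, b) = Mul(-1, b)
Function('y')(V, G) = Add(G, V)
U = 94 (U = Add(37, 57) = 94)
Function('k')(Q) = 113 (Function('k')(Q) = Add(19, 94) = 113)
Add(Function('k')(Function('y')(-37, -20)), -3612301) = Add(113, -3612301) = -3612188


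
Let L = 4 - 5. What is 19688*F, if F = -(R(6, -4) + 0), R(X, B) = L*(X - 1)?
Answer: 98440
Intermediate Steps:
L = -1
R(X, B) = 1 - X (R(X, B) = -(X - 1) = -(-1 + X) = 1 - X)
F = 5 (F = -((1 - 1*6) + 0) = -((1 - 6) + 0) = -(-5 + 0) = -1*(-5) = 5)
19688*F = 19688*5 = 98440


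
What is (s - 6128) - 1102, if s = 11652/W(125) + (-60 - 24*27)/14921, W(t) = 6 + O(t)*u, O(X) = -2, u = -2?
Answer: -452467944/74605 ≈ -6064.8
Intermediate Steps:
W(t) = 10 (W(t) = 6 - 2*(-2) = 6 + 4 = 10)
s = 86926206/74605 (s = 11652/10 + (-60 - 24*27)/14921 = 11652*(⅒) + (-60 - 648)*(1/14921) = 5826/5 - 708*1/14921 = 5826/5 - 708/14921 = 86926206/74605 ≈ 1165.2)
(s - 6128) - 1102 = (86926206/74605 - 6128) - 1102 = -370253234/74605 - 1102 = -452467944/74605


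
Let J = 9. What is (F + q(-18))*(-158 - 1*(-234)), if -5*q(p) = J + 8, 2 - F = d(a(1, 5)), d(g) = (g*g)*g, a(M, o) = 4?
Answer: -24852/5 ≈ -4970.4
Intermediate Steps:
d(g) = g³ (d(g) = g²*g = g³)
F = -62 (F = 2 - 1*4³ = 2 - 1*64 = 2 - 64 = -62)
q(p) = -17/5 (q(p) = -(9 + 8)/5 = -⅕*17 = -17/5)
(F + q(-18))*(-158 - 1*(-234)) = (-62 - 17/5)*(-158 - 1*(-234)) = -327*(-158 + 234)/5 = -327/5*76 = -24852/5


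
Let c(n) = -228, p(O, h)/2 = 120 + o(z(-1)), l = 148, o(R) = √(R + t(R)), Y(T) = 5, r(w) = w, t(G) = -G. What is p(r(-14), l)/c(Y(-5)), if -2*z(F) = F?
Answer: -20/19 ≈ -1.0526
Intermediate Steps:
z(F) = -F/2
o(R) = 0 (o(R) = √(R - R) = √0 = 0)
p(O, h) = 240 (p(O, h) = 2*(120 + 0) = 2*120 = 240)
p(r(-14), l)/c(Y(-5)) = 240/(-228) = 240*(-1/228) = -20/19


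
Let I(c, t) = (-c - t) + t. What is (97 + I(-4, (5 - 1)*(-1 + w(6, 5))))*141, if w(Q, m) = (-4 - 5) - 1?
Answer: 14241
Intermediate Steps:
w(Q, m) = -10 (w(Q, m) = -9 - 1 = -10)
I(c, t) = -c
(97 + I(-4, (5 - 1)*(-1 + w(6, 5))))*141 = (97 - 1*(-4))*141 = (97 + 4)*141 = 101*141 = 14241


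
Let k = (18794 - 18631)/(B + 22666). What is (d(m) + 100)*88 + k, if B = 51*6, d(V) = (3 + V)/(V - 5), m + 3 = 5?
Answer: 596353609/68916 ≈ 8653.3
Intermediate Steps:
m = 2 (m = -3 + 5 = 2)
d(V) = (3 + V)/(-5 + V)
B = 306
k = 163/22972 (k = (18794 - 18631)/(306 + 22666) = 163/22972 ≈ 0.0070956)
(d(m) + 100)*88 + k = ((3 + 2)/(-5 + 2) + 100)*88 + 163/22972 = (5/(-3) + 100)*88 + 163/22972 = (-⅓*5 + 100)*88 + 163/22972 = (-5/3 + 100)*88 + 163/22972 = (295/3)*88 + 163/22972 = 25960/3 + 163/22972 = 596353609/68916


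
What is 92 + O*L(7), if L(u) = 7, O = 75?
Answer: 617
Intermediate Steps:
92 + O*L(7) = 92 + 75*7 = 92 + 525 = 617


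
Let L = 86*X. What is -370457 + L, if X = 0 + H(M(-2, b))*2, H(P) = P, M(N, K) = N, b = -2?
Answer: -370801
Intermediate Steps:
X = -4 (X = 0 - 2*2 = 0 - 4 = -4)
L = -344 (L = 86*(-4) = -344)
-370457 + L = -370457 - 344 = -370801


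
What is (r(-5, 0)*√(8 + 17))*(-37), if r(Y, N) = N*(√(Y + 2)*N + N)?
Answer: 0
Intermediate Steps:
r(Y, N) = N*(N + N*√(2 + Y)) (r(Y, N) = N*(√(2 + Y)*N + N) = N*(N*√(2 + Y) + N) = N*(N + N*√(2 + Y)))
(r(-5, 0)*√(8 + 17))*(-37) = ((0²*(1 + √(2 - 5)))*√(8 + 17))*(-37) = ((0*(1 + √(-3)))*√25)*(-37) = ((0*(1 + I*√3))*5)*(-37) = (0*5)*(-37) = 0*(-37) = 0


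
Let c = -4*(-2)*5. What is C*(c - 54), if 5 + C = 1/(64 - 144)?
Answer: 2807/40 ≈ 70.175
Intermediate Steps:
C = -401/80 (C = -5 + 1/(64 - 144) = -5 + 1/(-80) = -5 - 1/80 = -401/80 ≈ -5.0125)
c = 40 (c = 8*5 = 40)
C*(c - 54) = -401*(40 - 54)/80 = -401/80*(-14) = 2807/40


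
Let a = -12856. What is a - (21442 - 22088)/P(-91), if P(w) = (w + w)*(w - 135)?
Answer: -264396173/20566 ≈ -12856.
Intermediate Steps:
P(w) = 2*w*(-135 + w) (P(w) = (2*w)*(-135 + w) = 2*w*(-135 + w))
a - (21442 - 22088)/P(-91) = -12856 - (21442 - 22088)/(2*(-91)*(-135 - 91)) = -12856 - (-646)/(2*(-91)*(-226)) = -12856 - (-646)/41132 = -12856 - 1*(-323/20566) = -12856 + 323/20566 = -264396173/20566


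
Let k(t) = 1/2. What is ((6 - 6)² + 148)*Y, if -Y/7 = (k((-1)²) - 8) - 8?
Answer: 16058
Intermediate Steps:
k(t) = ½ (k(t) = 1*(½) = ½)
Y = 217/2 (Y = -7*((½ - 8) - 8) = -7*(-15/2 - 8) = -7*(-31/2) = 217/2 ≈ 108.50)
((6 - 6)² + 148)*Y = ((6 - 6)² + 148)*(217/2) = (0² + 148)*(217/2) = (0 + 148)*(217/2) = 148*(217/2) = 16058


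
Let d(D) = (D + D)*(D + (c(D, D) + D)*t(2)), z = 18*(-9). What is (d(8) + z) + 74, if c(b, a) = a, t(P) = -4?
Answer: -984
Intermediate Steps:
z = -162
d(D) = -14*D**2 (d(D) = (D + D)*(D + (D + D)*(-4)) = (2*D)*(D + (2*D)*(-4)) = (2*D)*(D - 8*D) = (2*D)*(-7*D) = -14*D**2)
(d(8) + z) + 74 = (-14*8**2 - 162) + 74 = (-14*64 - 162) + 74 = (-896 - 162) + 74 = -1058 + 74 = -984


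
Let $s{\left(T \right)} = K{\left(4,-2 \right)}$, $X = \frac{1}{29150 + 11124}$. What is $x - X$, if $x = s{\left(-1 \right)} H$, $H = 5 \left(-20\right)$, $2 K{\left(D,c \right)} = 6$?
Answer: $- \frac{12082201}{40274} \approx -300.0$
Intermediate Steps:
$K{\left(D,c \right)} = 3$ ($K{\left(D,c \right)} = \frac{1}{2} \cdot 6 = 3$)
$X = \frac{1}{40274} \approx 2.483 \cdot 10^{-5}$
$H = -100$
$s{\left(T \right)} = 3$
$x = -300$ ($x = 3 \left(-100\right) = -300$)
$x - X = -300 - \frac{1}{40274} = - \frac{12082201}{40274}$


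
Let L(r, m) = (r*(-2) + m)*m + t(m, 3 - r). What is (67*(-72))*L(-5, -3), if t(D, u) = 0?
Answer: 101304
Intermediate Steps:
L(r, m) = m*(m - 2*r) (L(r, m) = (r*(-2) + m)*m + 0 = (-2*r + m)*m + 0 = (m - 2*r)*m + 0 = m*(m - 2*r) + 0 = m*(m - 2*r))
(67*(-72))*L(-5, -3) = (67*(-72))*(-3*(-3 - 2*(-5))) = -(-14472)*(-3 + 10) = -(-14472)*7 = -4824*(-21) = 101304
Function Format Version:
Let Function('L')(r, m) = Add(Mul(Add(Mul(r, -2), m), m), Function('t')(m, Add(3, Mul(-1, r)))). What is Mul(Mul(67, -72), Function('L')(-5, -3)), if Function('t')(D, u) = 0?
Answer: 101304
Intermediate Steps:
Function('L')(r, m) = Mul(m, Add(m, Mul(-2, r))) (Function('L')(r, m) = Add(Mul(Add(Mul(r, -2), m), m), 0) = Add(Mul(Add(Mul(-2, r), m), m), 0) = Add(Mul(Add(m, Mul(-2, r)), m), 0) = Add(Mul(m, Add(m, Mul(-2, r))), 0) = Mul(m, Add(m, Mul(-2, r))))
Mul(Mul(67, -72), Function('L')(-5, -3)) = Mul(Mul(67, -72), Mul(-3, Add(-3, Mul(-2, -5)))) = Mul(-4824, Mul(-3, Add(-3, 10))) = Mul(-4824, Mul(-3, 7)) = Mul(-4824, -21) = 101304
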